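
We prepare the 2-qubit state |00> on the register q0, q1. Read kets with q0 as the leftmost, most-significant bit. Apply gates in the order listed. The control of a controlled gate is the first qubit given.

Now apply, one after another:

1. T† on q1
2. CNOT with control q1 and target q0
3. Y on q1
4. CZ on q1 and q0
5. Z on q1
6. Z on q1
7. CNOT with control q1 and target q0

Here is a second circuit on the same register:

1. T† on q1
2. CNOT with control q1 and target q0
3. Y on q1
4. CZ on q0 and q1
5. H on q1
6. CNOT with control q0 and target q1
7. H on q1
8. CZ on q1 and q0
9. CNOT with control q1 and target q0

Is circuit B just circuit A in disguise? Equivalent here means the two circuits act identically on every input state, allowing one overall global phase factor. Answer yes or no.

Yes — the two circuits implement the same unitary up to a global phase.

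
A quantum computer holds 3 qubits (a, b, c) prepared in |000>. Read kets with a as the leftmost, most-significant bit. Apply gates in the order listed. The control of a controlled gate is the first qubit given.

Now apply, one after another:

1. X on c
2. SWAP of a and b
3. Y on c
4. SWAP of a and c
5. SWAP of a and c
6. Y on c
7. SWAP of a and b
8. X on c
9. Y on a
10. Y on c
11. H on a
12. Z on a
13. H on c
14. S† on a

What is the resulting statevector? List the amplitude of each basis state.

After the circuit, the state carries amplitude -1/2 on |000>, 1/2 on |001>, 0 on |010>, 0 on |011>, I/2 on |100>, -I/2 on |101>, 0 on |110>, 0 on |111>. Key observation: gates 1-8 undo each other exactly, leaving only the rest of the circuit to track.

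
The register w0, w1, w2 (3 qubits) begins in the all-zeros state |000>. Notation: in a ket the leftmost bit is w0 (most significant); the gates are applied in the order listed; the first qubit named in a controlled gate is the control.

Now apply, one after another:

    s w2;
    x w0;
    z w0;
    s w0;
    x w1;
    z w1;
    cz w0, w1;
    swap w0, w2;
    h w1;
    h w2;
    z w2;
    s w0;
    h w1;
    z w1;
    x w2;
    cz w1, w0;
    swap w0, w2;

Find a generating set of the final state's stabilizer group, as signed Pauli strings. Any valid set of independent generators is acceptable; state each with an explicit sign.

The stabilizer group can be generated by +XII, -IZI, +IIZ, among other valid generating sets.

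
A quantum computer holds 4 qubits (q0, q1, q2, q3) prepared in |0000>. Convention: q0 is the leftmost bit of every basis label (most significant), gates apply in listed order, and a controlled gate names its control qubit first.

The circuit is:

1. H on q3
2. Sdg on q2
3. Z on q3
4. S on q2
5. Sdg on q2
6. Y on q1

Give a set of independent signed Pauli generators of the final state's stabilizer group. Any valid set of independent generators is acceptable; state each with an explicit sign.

The stabilizer group can be generated by -IIIX, +ZIII, -IZII, +IIZI, among other valid generating sets.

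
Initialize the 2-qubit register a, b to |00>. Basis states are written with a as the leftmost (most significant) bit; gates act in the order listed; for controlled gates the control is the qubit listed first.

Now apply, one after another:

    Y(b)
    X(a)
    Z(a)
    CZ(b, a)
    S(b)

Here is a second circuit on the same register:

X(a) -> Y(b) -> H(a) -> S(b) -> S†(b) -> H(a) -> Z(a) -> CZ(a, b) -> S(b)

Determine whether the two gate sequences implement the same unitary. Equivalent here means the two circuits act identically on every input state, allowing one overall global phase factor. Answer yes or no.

Yes, they are equivalent — the unitaries differ by at most a global phase.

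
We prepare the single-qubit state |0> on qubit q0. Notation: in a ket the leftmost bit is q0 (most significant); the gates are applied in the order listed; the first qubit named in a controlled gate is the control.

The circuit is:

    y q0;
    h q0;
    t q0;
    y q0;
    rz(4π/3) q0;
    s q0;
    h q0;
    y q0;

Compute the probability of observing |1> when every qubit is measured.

The probability of measuring |1> is -sqrt(2)/8 + sqrt(6)/8 + 1/2.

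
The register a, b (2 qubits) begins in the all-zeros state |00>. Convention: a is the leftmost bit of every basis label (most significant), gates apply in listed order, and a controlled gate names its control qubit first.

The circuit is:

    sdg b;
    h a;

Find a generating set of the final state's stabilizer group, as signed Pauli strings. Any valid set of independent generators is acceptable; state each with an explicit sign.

The final state is stabilized by the group generated by +XI, +IZ; other independent generating sets are equally valid.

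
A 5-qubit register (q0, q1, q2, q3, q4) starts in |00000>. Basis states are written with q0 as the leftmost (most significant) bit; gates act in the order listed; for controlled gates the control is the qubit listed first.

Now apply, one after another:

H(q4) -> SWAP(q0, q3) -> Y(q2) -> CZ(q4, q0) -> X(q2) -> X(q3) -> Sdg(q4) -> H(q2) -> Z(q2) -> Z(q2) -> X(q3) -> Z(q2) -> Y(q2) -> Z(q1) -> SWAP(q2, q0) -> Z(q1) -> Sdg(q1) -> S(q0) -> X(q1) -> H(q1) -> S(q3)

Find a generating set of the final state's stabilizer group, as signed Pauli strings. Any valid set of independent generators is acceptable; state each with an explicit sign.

The final state is stabilized by the group generated by +YIIII, -IXIII, -IIIIY, +IIZII, +IIIZI; other independent generating sets are equally valid.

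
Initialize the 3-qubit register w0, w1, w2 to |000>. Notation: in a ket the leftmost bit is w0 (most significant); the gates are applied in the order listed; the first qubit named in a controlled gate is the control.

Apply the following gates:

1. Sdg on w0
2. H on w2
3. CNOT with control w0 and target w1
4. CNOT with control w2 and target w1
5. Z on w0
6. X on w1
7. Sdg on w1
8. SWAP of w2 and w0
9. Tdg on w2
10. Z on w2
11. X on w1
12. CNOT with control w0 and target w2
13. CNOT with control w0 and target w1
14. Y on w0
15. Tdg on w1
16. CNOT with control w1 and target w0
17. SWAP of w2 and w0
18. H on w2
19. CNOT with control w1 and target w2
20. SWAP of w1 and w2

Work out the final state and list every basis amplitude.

The resulting statevector has amplitude 1/2 on |000>, 0 on |001>, -1/2 on |010>, 0 on |011>, -I/2 on |100>, 0 on |101>, -I/2 on |110>, 0 on |111>.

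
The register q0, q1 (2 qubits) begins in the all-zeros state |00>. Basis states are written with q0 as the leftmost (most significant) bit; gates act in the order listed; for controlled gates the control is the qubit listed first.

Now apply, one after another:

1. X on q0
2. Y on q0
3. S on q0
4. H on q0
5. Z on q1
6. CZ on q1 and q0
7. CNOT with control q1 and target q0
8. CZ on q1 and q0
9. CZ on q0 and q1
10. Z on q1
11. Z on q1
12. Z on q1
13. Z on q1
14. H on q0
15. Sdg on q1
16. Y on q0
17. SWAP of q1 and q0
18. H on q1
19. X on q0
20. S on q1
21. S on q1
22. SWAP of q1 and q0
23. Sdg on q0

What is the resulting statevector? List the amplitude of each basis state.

The final amplitudes are 0 on |00>, sqrt(2)/2 on |01>, 0 on |10>, -sqrt(2)*I/2 on |11>.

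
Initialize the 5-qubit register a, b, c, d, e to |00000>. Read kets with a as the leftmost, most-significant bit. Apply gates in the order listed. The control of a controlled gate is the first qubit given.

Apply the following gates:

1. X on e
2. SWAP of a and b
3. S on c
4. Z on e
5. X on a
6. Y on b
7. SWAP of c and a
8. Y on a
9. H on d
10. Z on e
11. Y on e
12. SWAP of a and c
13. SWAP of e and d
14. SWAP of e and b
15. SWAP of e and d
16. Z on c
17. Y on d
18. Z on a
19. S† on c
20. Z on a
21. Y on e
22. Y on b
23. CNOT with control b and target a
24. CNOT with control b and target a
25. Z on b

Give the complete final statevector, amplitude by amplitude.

The resulting statevector has amplitude sqrt(2)*I/2 on |10101>, sqrt(2)*I/2 on |11101>, and 0 on every other basis state. Key observation: gates 23-24 undo each other exactly, leaving only the rest of the circuit to track.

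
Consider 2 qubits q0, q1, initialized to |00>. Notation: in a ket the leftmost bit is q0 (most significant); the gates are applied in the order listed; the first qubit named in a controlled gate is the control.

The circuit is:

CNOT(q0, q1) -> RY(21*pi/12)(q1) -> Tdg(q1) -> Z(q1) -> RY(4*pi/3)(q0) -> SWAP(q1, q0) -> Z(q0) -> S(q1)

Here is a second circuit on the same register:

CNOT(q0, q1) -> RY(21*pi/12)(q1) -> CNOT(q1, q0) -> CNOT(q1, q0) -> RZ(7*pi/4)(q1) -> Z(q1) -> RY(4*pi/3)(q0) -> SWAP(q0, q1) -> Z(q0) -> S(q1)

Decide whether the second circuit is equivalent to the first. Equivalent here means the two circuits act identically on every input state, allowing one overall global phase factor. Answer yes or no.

Yes, they are equivalent — the unitaries differ by at most a global phase.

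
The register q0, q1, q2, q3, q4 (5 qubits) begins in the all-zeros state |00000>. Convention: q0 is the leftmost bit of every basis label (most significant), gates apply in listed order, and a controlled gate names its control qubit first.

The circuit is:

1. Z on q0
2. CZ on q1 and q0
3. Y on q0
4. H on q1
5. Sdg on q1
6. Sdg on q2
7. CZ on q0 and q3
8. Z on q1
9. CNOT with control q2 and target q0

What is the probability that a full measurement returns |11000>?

The probability of measuring |11000> is 1/2.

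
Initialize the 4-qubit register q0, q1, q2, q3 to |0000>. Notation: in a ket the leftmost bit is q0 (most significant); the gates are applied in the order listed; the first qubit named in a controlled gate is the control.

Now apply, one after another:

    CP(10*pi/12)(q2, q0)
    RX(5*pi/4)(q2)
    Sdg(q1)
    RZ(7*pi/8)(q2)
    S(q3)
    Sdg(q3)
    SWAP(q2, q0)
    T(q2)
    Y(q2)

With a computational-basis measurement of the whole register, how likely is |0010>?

The probability of measuring |0010> is 1/2 - sqrt(2)/4.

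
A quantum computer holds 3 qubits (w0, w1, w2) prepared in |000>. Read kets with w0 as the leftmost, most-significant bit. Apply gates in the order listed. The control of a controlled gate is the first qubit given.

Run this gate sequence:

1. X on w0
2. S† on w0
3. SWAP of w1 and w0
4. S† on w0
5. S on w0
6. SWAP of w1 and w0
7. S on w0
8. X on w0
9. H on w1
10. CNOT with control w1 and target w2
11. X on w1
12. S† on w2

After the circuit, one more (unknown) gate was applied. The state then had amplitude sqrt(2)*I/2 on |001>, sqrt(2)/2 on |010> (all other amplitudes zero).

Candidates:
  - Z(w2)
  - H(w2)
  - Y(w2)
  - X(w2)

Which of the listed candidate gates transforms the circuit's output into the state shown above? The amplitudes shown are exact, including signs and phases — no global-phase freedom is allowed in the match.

It was Z(w2) that produced the state shown. Key observation: gates 1-8 undo each other exactly, leaving only the rest of the circuit to track.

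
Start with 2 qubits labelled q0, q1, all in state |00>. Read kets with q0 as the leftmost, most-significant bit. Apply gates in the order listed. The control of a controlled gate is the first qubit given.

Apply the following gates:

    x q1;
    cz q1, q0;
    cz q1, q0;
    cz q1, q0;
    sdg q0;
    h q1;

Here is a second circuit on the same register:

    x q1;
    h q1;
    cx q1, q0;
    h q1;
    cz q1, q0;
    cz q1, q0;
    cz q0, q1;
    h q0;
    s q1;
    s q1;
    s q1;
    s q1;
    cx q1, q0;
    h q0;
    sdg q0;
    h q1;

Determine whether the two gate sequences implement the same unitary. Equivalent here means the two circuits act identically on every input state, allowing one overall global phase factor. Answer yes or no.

No: there is an input state on which the two circuits produce genuinely different outputs (not merely differing by a phase).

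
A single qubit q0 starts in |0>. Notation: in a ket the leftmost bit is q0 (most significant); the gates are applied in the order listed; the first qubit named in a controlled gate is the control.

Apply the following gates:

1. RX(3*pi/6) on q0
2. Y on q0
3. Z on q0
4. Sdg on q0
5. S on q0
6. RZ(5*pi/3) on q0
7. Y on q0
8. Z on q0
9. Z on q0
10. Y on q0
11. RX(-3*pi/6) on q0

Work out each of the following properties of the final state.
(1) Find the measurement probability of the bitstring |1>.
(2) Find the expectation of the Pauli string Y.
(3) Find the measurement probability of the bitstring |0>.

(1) Outcome |1> occurs with probability 3/4.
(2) The expectation value of Y is 0.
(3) A full measurement returns |0> with probability 1/4.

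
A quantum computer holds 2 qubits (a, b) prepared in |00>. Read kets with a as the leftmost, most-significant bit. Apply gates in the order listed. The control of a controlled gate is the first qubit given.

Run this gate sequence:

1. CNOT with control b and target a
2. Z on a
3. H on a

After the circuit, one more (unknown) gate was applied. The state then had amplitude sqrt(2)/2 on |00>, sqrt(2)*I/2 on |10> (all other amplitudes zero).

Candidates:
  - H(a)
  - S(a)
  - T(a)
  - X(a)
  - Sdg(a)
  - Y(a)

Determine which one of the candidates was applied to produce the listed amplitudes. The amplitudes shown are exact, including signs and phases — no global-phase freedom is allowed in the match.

The applied gate was S(a).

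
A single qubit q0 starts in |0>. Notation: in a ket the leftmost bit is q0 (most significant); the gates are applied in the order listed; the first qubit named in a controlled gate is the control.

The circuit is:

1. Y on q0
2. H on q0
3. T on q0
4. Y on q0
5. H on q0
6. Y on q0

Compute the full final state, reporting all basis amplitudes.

After the circuit, the state carries amplitude -I/2 + exp(3*I*pi/4)/2 on |0>, -I/2 - exp(3*I*pi/4)/2 on |1>.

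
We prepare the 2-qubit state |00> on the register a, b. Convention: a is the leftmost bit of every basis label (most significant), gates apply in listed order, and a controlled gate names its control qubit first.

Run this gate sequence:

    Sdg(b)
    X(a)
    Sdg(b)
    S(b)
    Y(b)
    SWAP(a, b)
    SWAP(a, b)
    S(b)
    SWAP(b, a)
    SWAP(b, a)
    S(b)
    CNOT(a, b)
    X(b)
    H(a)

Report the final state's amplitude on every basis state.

The resulting statevector has amplitude 0 on |00>, -sqrt(2)*I/2 on |01>, 0 on |10>, sqrt(2)*I/2 on |11>.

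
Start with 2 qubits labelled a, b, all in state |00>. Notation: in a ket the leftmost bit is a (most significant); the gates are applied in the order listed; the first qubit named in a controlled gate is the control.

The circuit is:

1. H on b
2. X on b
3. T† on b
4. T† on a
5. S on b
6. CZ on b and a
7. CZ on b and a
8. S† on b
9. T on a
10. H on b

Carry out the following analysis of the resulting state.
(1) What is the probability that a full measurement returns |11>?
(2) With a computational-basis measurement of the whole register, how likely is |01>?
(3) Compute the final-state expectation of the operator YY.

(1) A full measurement returns |11> with probability 0.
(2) Outcome |01> occurs with probability 1/2 - sqrt(2)/4.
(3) The expectation value of YY is 0.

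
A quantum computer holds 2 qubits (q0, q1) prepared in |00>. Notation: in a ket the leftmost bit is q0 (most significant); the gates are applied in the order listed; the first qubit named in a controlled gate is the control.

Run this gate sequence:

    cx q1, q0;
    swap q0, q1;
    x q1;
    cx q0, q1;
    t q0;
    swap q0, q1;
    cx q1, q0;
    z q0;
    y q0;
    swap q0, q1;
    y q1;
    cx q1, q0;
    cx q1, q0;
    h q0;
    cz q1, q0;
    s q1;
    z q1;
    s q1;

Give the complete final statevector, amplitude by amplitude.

After the circuit, the state carries amplitude 0 on |00>, -sqrt(2)/2 on |01>, 0 on |10>, sqrt(2)/2 on |11>.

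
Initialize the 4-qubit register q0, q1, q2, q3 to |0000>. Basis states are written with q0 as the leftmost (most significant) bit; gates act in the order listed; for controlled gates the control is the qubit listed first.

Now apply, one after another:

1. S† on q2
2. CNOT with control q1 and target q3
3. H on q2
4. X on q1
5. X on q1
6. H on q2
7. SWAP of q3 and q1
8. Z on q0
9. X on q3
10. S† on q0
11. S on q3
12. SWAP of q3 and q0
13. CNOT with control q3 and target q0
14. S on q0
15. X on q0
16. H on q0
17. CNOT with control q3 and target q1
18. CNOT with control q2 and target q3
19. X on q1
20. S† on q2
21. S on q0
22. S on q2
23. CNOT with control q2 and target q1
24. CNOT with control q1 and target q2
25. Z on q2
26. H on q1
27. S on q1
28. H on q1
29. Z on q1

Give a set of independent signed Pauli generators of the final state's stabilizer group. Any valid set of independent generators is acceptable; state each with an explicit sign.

The final state is stabilized by the group generated by +YIII, -IYII, -IIZI, +IIIZ; other independent generating sets are equally valid. Key observation: the block from step 3 through step 6 cancels to the identity and can be dropped.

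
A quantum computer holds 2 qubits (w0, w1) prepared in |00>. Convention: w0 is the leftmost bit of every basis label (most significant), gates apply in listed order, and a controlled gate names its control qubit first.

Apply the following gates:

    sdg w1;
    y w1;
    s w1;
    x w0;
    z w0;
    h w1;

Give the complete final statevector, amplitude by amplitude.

The final amplitudes are 0 on |00>, 0 on |01>, sqrt(2)/2 on |10>, -sqrt(2)/2 on |11>.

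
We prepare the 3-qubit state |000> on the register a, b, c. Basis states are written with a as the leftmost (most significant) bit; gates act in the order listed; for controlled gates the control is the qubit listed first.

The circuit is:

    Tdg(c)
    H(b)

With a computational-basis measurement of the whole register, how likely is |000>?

A full measurement returns |000> with probability 1/2.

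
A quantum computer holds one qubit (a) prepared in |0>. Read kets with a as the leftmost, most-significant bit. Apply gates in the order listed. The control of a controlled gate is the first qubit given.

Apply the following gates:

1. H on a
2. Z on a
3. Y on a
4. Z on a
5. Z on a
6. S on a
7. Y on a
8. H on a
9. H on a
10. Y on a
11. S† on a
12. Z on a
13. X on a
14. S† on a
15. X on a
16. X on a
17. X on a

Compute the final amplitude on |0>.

The final state's coefficient on |0> equals sqrt(2)/2.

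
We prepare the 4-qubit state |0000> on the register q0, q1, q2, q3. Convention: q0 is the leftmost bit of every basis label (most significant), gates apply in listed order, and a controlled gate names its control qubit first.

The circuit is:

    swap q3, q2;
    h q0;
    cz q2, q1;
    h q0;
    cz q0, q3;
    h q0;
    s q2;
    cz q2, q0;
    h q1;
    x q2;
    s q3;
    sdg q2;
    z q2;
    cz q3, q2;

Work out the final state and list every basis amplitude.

The resulting statevector has amplitude I/2 on |0010>, I/2 on |0110>, I/2 on |1010>, I/2 on |1110>, and 0 on every other basis state.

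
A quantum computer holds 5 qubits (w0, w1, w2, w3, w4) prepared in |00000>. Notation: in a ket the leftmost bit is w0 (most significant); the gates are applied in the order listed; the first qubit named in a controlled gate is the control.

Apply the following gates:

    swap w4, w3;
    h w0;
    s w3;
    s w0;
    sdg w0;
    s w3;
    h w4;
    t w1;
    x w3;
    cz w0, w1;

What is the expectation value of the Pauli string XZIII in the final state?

The observable XZIII averages to 1. Key observation: the block from step 4 through step 5 cancels to the identity and can be dropped.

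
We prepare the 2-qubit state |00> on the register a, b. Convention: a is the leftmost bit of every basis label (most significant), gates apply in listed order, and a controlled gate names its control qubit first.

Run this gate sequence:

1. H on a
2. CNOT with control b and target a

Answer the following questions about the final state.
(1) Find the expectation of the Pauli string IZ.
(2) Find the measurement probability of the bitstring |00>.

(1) In the final state, IZ has expectation 1.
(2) The probability of measuring |00> is 1/2.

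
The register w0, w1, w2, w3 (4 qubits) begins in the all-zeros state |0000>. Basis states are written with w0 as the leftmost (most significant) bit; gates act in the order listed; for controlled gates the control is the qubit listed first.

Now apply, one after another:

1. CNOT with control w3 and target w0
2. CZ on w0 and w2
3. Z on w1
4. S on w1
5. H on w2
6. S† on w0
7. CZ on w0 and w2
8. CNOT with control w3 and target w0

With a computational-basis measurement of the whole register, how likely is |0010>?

A full measurement returns |0010> with probability 1/2.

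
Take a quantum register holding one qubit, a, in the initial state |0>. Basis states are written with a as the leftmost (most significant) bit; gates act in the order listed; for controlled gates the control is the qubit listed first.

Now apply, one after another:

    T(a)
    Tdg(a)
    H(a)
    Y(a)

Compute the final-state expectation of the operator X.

In the final state, X has expectation -1.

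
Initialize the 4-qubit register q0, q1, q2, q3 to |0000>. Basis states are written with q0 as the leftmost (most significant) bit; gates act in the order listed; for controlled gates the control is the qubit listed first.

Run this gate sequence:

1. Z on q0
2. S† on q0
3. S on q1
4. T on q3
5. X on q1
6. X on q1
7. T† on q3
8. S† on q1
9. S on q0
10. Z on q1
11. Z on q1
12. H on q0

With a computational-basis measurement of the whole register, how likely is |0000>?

Outcome |0000> occurs with probability 1/2.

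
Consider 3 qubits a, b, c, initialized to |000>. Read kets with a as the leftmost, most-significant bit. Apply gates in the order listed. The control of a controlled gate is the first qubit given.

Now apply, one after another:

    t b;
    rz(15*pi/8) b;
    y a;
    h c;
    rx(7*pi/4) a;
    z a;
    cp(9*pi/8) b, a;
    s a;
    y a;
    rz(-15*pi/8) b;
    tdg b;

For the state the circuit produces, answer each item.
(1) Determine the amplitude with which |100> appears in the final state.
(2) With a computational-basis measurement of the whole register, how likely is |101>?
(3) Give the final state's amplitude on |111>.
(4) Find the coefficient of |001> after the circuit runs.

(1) |100> carries amplitude I*sqrt(4 - 2*sqrt(2))/4 in the final state.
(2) The probability of measuring |101> is 1/4 - sqrt(2)/8.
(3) The amplitude on |111> is 0.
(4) |001> carries amplitude I*sqrt(2*sqrt(2) + 4)/4 in the final state.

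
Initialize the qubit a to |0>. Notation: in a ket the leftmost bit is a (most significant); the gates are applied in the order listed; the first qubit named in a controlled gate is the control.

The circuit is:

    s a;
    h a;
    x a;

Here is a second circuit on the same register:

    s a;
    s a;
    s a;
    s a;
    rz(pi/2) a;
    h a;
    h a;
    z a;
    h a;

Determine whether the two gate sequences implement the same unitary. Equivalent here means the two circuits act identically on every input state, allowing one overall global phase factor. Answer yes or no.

Yes, they are equivalent — the unitaries differ by at most a global phase.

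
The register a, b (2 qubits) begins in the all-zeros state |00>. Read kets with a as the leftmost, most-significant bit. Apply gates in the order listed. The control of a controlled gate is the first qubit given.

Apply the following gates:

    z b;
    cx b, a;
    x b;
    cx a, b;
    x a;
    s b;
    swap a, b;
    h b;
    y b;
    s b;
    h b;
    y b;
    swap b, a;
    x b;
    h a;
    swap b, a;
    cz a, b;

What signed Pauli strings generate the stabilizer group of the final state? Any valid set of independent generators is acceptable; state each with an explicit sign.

One valid set of independent stabilizer generators is +IY, +ZI (any independent generating set of the same group is equally correct).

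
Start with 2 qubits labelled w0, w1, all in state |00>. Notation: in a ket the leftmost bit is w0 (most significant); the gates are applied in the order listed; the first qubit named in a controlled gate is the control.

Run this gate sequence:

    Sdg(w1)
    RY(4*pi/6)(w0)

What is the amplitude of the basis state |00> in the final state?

The amplitude on |00> is 1/2.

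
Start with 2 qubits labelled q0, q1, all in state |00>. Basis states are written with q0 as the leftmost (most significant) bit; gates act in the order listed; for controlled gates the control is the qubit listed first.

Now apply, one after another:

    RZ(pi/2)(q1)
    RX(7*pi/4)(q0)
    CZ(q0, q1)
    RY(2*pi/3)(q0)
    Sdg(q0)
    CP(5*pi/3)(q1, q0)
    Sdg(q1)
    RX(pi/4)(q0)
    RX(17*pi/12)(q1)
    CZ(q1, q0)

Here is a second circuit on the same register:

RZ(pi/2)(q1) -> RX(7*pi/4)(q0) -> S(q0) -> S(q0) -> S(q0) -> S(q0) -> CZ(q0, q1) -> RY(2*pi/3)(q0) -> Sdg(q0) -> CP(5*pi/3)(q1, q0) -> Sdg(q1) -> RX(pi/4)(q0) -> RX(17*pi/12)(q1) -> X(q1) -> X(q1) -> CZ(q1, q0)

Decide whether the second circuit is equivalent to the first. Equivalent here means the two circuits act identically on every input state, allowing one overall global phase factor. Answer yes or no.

Yes, they are equivalent — the unitaries differ by at most a global phase.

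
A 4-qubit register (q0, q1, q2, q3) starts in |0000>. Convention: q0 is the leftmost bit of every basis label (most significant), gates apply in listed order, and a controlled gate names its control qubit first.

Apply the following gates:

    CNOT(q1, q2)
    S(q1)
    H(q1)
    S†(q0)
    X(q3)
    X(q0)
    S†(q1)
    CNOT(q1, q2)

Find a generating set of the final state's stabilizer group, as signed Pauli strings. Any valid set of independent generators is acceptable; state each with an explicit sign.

The final state is stabilized by the group generated by -IXYI, -ZIII, +IZZI, -IIIZ; other independent generating sets are equally valid.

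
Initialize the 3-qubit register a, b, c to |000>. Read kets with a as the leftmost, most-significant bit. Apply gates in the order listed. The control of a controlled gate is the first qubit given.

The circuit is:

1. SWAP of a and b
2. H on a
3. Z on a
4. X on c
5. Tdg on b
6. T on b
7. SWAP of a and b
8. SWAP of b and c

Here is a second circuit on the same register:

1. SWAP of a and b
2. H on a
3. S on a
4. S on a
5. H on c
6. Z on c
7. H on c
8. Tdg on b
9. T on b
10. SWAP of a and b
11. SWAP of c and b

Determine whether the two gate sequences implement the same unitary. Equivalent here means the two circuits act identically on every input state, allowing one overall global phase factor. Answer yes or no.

Yes — the two circuits implement the same unitary up to a global phase.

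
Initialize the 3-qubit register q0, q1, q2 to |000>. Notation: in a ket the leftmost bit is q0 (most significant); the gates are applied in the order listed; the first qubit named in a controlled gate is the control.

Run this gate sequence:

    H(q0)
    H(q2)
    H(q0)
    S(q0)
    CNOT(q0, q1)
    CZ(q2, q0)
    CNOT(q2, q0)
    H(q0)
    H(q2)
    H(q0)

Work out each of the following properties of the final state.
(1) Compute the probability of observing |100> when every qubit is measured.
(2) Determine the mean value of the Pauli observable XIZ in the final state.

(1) A full measurement returns |100> with probability 1/4.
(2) In the final state, XIZ has expectation 1.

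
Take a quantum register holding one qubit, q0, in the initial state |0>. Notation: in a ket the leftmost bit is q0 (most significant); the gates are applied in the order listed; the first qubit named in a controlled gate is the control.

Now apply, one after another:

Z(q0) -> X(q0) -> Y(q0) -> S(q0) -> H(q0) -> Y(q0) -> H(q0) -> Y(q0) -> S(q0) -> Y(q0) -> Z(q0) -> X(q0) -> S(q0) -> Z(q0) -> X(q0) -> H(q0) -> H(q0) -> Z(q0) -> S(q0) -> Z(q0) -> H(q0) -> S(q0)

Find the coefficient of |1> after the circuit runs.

The amplitude on |1> is sqrt(2)/2.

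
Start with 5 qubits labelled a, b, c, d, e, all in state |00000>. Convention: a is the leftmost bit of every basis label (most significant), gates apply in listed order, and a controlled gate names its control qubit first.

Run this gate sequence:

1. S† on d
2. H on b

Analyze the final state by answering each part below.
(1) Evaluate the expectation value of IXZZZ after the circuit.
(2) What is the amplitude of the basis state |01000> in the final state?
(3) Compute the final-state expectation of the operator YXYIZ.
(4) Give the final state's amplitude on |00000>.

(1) The observable IXZZZ averages to 1.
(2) The final state's coefficient on |01000> equals sqrt(2)/2.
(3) The expectation value of YXYIZ is 0.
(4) |00000> carries amplitude sqrt(2)/2 in the final state.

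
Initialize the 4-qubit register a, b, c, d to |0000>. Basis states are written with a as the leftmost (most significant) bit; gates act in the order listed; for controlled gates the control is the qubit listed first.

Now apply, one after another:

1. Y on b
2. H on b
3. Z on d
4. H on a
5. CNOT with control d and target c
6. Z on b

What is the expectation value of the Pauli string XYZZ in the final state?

The expectation value of XYZZ is 0.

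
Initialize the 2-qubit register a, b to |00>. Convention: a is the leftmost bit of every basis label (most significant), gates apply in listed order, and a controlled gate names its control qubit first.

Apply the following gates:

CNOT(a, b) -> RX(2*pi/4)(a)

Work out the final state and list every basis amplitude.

After the circuit, the state carries amplitude sqrt(2)/2 on |00>, 0 on |01>, -sqrt(2)*I/2 on |10>, 0 on |11>.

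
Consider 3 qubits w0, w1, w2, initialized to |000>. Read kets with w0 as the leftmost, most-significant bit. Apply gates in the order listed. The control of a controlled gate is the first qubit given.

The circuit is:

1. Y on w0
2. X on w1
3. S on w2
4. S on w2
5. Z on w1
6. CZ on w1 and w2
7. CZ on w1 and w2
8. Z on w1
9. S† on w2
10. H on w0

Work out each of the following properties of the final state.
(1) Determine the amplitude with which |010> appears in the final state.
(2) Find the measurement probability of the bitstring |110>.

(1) |010> carries amplitude sqrt(2)*I/2 in the final state. Key observation: the block from step 4 through step 9 cancels to the identity and can be dropped.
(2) The probability of measuring |110> is 1/2.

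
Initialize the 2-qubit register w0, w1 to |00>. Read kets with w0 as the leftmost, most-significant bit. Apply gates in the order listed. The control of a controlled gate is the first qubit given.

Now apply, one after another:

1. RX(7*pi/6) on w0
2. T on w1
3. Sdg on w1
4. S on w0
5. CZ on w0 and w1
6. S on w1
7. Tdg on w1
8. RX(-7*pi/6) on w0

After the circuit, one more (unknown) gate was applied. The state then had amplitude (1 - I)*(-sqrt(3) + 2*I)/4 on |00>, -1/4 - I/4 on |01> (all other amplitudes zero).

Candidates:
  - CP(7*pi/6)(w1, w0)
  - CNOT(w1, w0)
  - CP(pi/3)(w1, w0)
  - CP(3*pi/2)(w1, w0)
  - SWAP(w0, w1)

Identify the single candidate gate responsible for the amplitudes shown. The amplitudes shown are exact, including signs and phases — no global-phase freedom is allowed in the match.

It was SWAP(w0, w1) that produced the state shown.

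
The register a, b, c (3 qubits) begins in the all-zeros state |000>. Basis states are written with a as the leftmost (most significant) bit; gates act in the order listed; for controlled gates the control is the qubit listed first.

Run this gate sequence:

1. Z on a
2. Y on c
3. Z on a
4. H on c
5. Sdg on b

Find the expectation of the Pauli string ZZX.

The expectation value of ZZX is -1.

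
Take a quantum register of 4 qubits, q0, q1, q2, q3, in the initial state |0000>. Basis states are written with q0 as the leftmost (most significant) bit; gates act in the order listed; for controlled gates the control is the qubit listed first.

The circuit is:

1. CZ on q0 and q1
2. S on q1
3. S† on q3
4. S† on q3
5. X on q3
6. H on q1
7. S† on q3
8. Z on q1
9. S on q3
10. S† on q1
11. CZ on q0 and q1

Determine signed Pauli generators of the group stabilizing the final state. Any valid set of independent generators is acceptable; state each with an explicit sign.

The stabilizer group can be generated by +IYII, +ZIII, +IIZI, -IIIZ, among other valid generating sets.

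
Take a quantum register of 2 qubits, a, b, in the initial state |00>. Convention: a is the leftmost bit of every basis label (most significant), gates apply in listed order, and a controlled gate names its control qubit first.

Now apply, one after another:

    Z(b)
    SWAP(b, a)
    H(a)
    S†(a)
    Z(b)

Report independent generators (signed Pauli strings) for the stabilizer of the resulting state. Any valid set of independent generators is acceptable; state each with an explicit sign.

The stabilizer group can be generated by -YI, +IZ, among other valid generating sets.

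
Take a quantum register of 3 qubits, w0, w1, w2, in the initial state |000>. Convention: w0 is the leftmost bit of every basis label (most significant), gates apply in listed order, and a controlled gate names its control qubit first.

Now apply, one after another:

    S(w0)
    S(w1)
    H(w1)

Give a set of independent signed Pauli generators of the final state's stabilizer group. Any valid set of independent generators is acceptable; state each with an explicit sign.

One valid set of independent stabilizer generators is +IXI, +ZII, +IIZ (any independent generating set of the same group is equally correct).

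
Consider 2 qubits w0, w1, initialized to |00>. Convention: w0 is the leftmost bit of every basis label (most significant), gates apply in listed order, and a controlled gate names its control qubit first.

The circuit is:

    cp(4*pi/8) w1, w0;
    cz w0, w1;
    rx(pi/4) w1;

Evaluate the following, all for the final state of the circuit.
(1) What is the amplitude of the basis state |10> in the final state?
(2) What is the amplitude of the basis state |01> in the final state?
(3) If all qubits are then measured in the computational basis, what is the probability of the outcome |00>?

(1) The final state's coefficient on |10> equals 0.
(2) The final state's coefficient on |01> equals -I*sqrt(2 - sqrt(2))/2.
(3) A full measurement returns |00> with probability sqrt(2)/4 + 1/2.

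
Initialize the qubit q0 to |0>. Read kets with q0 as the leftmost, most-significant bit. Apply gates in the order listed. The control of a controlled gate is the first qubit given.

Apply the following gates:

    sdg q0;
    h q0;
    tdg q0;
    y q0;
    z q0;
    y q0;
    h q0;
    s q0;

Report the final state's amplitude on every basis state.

The final amplitudes are -1/2 - exp(3*I*pi/4)/2 on |0>, -I/2 - exp(I*pi/4)/2 on |1>.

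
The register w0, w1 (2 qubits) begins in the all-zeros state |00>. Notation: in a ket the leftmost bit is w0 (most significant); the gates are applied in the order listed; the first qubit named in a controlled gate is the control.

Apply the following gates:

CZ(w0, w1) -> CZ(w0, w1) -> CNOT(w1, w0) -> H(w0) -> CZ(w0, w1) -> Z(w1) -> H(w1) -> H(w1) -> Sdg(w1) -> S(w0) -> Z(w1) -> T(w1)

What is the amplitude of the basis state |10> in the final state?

|10> carries amplitude sqrt(2)*I/2 in the final state. Key observation: steps 1-2 multiply out to the identity, so the circuit reduces to the remaining gates.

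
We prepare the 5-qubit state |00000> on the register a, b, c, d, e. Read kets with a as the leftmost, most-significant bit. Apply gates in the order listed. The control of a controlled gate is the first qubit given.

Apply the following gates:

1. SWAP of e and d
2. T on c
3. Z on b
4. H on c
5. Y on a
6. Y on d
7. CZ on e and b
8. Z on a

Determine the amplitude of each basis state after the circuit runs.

The final amplitudes are sqrt(2)/2 on |10010>, sqrt(2)/2 on |10110>, and 0 on every other basis state.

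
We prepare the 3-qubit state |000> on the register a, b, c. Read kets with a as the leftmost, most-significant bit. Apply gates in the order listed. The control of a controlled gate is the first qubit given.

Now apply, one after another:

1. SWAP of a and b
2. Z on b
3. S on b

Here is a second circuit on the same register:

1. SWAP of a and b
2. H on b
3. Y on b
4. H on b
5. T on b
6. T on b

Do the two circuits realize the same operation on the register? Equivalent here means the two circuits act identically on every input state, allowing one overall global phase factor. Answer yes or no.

No: there is an input state on which the two circuits produce genuinely different outputs (not merely differing by a phase).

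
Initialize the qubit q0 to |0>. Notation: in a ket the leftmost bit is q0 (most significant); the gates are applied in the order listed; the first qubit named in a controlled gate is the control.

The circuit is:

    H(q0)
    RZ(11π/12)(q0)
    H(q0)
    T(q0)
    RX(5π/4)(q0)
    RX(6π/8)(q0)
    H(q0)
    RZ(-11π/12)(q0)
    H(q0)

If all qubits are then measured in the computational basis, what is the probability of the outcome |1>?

Outcome |1> occurs with probability -sqrt(3)/8 - sqrt(2)/8 + sqrt(6)/16 + 1/4.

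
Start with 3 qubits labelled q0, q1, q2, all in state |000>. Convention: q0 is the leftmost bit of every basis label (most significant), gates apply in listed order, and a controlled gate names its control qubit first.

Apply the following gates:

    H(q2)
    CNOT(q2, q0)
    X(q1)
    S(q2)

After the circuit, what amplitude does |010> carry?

The amplitude on |010> is sqrt(2)/2.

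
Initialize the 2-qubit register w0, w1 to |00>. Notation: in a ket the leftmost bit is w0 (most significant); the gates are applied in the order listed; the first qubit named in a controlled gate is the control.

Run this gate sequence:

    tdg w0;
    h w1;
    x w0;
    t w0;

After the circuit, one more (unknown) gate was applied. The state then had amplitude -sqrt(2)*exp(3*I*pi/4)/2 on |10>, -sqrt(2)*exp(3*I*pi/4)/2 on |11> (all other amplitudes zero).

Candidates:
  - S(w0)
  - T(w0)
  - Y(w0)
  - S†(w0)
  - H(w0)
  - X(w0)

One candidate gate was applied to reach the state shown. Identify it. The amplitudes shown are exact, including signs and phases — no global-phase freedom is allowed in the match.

It was S†(w0) that produced the state shown.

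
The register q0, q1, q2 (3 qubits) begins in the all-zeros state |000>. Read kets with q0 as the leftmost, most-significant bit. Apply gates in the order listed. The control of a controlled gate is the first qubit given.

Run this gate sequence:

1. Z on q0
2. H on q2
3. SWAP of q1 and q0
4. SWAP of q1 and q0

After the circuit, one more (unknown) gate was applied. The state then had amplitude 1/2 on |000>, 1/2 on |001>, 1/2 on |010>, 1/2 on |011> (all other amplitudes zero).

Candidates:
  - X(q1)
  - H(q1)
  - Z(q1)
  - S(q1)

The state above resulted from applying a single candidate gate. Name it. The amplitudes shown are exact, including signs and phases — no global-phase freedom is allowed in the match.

The unique candidate consistent with the amplitudes is H(q1). Key observation: the block from step 3 through step 4 cancels to the identity and can be dropped.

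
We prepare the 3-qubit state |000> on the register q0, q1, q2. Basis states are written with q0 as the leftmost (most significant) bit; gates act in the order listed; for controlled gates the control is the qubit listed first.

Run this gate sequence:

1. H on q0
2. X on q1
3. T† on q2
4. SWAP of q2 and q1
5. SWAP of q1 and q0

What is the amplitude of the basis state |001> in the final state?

The amplitude on |001> is sqrt(2)/2.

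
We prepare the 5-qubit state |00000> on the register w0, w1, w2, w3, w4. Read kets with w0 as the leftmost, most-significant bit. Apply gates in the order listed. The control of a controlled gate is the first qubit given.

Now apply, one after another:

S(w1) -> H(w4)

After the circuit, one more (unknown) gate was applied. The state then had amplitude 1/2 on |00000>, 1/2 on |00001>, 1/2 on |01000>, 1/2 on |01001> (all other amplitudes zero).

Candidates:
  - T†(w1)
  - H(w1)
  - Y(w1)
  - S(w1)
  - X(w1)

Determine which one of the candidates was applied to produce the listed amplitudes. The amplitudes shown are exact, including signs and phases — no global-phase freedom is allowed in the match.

The applied gate was H(w1).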